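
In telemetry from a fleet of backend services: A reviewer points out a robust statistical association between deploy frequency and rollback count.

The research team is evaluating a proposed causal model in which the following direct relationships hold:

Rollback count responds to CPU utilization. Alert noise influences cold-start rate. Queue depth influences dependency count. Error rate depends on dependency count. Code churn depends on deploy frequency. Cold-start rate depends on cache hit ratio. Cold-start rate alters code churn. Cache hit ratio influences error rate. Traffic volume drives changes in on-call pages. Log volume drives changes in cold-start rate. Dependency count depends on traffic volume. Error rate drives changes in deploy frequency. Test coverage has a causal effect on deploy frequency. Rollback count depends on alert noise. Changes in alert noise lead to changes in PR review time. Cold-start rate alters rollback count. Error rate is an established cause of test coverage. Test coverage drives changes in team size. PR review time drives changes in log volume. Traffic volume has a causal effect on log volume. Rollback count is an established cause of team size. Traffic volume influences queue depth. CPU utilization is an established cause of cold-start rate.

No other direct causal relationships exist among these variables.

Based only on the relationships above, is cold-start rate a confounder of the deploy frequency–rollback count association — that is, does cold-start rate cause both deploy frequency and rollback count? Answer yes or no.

no

Cold-start rate has no stated causal path to deploy frequency. A confounder must cause both variables, so cold-start rate does not qualify.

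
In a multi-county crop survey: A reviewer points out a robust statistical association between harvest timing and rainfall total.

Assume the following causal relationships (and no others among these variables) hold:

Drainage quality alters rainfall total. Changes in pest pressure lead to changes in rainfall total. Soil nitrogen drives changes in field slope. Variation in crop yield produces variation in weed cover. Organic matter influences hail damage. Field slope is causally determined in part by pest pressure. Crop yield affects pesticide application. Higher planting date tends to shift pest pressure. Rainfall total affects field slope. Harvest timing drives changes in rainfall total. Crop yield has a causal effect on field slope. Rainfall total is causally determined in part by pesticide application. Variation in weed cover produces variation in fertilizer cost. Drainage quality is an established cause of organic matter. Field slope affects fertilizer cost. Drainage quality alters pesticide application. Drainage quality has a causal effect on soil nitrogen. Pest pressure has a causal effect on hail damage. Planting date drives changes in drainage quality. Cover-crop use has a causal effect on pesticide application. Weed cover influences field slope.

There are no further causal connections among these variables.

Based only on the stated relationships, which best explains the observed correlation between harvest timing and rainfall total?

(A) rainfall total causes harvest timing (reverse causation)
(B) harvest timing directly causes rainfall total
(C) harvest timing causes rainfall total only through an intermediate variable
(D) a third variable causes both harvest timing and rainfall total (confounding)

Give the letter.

There is a stated direct causal link harvest timing → rainfall total, and no variable causes both harvest timing and rainfall total, so the correlation reflects direct causation.

B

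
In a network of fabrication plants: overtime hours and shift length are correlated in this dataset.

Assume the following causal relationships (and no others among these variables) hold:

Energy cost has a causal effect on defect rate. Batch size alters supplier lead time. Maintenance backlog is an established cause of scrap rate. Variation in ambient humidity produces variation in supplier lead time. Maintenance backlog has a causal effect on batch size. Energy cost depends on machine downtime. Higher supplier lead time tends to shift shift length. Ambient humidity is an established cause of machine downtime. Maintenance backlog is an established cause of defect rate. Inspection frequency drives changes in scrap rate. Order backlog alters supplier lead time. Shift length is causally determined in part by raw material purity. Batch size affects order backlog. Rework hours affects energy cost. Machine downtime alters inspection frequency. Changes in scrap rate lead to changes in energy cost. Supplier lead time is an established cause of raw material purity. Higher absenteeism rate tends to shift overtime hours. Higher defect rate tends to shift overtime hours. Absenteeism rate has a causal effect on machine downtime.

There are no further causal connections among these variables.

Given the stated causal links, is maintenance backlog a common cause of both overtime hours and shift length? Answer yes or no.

Maintenance backlog has a causal path to overtime hours (maintenance backlog → defect rate → overtime hours) and to shift length (maintenance backlog → batch size → supplier lead time → shift length), so it is a common cause of both — a confounder.

yes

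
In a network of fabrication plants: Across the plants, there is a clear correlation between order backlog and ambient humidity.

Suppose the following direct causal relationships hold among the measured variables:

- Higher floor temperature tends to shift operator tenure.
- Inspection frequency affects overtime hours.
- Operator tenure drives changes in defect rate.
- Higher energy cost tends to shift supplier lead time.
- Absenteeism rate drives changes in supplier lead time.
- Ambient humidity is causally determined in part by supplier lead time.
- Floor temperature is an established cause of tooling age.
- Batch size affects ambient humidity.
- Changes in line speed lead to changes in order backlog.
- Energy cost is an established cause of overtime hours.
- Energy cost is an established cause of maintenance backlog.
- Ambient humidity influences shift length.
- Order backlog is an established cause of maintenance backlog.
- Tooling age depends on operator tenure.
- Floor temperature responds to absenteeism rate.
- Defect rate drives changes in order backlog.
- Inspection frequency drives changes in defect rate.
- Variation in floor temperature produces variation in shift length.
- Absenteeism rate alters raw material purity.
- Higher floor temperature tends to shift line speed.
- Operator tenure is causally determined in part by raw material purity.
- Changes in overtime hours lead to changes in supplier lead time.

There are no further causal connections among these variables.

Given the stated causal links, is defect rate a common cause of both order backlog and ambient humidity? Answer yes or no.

Defect rate has no stated causal path to ambient humidity. A confounder must cause both variables, so defect rate does not qualify.

no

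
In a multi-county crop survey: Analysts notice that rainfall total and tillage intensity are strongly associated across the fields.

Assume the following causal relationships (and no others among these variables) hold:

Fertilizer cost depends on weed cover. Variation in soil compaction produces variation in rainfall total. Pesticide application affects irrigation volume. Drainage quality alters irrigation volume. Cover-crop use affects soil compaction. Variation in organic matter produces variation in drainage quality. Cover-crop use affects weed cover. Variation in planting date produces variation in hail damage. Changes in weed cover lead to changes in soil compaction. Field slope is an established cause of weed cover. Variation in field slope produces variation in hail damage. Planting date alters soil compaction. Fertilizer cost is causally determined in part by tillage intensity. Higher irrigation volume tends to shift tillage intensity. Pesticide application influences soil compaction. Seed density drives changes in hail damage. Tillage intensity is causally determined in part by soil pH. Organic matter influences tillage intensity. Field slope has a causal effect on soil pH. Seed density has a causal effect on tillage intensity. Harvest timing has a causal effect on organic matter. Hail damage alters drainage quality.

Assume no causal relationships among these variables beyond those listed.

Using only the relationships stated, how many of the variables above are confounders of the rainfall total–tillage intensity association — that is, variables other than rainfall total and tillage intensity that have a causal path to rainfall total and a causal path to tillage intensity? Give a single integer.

3

The common causes are: field slope (to rainfall total via field slope → weed cover → soil compaction → rainfall total; to tillage intensity via field slope → soil pH → tillage intensity); pesticide application (to rainfall total via pesticide application → soil compaction → rainfall total; to tillage intensity via pesticide application → irrigation volume → tillage intensity); planting date (to rainfall total via planting date → soil compaction → rainfall total; to tillage intensity via planting date → hail damage → drainage quality → irrigation volume → tillage intensity).
Every other variable lacks a causal path to at least one of rainfall total and tillage intensity.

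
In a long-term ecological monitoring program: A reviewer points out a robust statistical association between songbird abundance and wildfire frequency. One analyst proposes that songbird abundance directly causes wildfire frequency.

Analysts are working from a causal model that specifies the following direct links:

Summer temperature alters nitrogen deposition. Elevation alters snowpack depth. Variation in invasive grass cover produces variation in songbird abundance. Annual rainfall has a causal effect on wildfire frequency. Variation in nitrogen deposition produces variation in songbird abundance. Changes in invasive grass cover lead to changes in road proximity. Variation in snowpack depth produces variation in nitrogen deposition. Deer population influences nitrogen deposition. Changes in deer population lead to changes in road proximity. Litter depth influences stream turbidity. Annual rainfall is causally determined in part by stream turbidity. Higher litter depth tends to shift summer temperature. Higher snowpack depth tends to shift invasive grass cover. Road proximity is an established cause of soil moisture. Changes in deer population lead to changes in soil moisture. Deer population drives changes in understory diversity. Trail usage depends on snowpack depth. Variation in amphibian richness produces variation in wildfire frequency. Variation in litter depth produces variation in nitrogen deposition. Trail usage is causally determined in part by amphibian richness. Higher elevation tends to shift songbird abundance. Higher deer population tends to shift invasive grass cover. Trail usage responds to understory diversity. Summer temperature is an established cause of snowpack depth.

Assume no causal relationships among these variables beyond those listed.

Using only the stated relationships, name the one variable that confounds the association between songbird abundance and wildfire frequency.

litter depth

Litter depth has a causal path to songbird abundance (litter depth → nitrogen deposition → songbird abundance) and a separate causal path to wildfire frequency (litter depth → stream turbidity → annual rainfall → wildfire frequency), so it is a common cause of both.
No stated relationship gives songbird abundance a causal route to wildfire frequency, so the correlation is explained by the shared upstream cause rather than a direct effect.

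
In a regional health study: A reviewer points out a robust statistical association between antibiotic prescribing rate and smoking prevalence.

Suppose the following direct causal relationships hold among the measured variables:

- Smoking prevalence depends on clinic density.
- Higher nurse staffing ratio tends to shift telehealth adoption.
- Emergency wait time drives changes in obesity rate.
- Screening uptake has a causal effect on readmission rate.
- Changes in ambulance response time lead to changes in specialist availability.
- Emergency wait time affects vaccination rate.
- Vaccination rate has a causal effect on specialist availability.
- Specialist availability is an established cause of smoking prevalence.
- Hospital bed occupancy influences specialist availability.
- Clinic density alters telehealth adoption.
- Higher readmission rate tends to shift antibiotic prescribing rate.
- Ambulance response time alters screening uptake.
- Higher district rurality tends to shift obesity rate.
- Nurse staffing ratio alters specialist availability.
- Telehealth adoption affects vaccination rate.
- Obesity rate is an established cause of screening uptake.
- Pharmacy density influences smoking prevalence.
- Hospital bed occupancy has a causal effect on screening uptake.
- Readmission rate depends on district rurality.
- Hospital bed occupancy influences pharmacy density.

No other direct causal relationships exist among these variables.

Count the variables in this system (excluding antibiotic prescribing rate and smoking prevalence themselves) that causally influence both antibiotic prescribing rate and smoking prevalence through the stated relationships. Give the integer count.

The common causes are: ambulance response time (to antibiotic prescribing rate via ambulance response time → screening uptake → readmission rate → antibiotic prescribing rate; to smoking prevalence via ambulance response time → specialist availability → smoking prevalence); emergency wait time (to antibiotic prescribing rate via emergency wait time → obesity rate → screening uptake → readmission rate → antibiotic prescribing rate; to smoking prevalence via emergency wait time → vaccination rate → specialist availability → smoking prevalence); hospital bed occupancy (to antibiotic prescribing rate via hospital bed occupancy → screening uptake → readmission rate → antibiotic prescribing rate; to smoking prevalence via hospital bed occupancy → pharmacy density → smoking prevalence).
Every other variable lacks a causal path to at least one of antibiotic prescribing rate and smoking prevalence.

3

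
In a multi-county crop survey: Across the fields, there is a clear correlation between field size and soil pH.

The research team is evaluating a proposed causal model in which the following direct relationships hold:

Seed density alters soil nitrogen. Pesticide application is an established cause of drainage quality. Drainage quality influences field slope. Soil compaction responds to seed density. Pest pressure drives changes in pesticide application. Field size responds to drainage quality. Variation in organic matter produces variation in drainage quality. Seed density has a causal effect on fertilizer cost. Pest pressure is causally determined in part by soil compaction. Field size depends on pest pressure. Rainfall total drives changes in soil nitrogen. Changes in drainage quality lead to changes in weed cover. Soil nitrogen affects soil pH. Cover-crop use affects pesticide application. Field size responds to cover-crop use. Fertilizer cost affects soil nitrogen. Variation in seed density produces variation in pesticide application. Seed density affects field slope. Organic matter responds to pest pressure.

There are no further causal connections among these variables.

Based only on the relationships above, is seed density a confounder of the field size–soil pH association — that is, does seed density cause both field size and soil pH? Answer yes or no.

yes

Seed density has a causal path to field size (seed density → soil compaction → pest pressure → field size) and to soil pH (seed density → soil nitrogen → soil pH), so it is a common cause of both — a confounder.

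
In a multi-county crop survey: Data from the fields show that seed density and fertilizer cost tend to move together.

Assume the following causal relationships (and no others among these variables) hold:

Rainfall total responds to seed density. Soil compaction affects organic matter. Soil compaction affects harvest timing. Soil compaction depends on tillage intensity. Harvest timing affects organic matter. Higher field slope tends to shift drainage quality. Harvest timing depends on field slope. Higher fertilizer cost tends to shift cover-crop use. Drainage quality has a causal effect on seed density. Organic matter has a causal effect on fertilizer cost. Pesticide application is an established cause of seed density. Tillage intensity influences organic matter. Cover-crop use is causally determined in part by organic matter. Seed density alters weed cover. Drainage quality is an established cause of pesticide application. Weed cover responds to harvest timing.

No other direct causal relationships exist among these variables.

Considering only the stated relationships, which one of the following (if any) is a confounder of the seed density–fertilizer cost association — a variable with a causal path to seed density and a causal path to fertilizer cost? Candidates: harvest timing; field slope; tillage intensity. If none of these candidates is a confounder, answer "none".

field slope

Field slope causes seed density (field slope → drainage quality → seed density) and also causes fertilizer cost (field slope → harvest timing → organic matter → fertilizer cost); it is a common cause of both.
Each of the other candidates lacks a causal path to at least one of seed density and fertilizer cost, so they do not confound the relationship.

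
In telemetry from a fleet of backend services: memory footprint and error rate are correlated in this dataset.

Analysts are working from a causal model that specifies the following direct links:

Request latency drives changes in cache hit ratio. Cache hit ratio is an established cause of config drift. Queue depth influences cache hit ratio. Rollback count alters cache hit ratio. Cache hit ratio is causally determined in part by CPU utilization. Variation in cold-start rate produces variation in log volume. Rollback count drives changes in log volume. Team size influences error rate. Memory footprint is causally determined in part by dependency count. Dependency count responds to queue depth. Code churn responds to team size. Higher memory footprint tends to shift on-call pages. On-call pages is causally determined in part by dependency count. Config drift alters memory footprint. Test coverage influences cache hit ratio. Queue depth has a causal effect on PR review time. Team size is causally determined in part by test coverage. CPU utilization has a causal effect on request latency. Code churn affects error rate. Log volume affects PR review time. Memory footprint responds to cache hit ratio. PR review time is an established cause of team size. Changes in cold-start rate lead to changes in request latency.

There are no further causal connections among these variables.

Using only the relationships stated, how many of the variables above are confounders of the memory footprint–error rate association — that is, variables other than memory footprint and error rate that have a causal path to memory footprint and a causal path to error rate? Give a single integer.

The common causes are: cold-start rate (to memory footprint via cold-start rate → request latency → cache hit ratio → memory footprint; to error rate via cold-start rate → log volume → PR review time → team size → error rate); queue depth (to memory footprint via queue depth → cache hit ratio → memory footprint; to error rate via queue depth → PR review time → team size → error rate); rollback count (to memory footprint via rollback count → cache hit ratio → memory footprint; to error rate via rollback count → log volume → PR review time → team size → error rate); test coverage (to memory footprint via test coverage → cache hit ratio → memory footprint; to error rate via test coverage → team size → error rate).
Every other variable lacks a causal path to at least one of memory footprint and error rate.

4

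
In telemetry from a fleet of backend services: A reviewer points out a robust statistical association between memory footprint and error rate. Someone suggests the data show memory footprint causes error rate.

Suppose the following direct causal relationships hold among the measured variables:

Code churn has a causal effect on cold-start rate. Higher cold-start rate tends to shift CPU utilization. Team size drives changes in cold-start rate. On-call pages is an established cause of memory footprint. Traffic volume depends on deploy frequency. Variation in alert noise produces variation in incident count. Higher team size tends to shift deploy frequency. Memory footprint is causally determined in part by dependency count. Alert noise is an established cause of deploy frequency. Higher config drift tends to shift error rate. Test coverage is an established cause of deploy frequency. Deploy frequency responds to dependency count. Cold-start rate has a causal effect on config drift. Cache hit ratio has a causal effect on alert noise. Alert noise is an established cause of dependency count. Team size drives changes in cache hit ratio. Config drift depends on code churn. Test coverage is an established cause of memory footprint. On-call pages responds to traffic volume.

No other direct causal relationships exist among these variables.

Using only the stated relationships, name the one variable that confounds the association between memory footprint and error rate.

team size

Team size has a causal path to memory footprint (team size → cache hit ratio → alert noise → dependency count → memory footprint) and a separate causal path to error rate (team size → cold-start rate → config drift → error rate), so it is a common cause of both.
No stated relationship gives memory footprint a causal route to error rate, so the correlation is explained by the shared upstream cause rather than a direct effect.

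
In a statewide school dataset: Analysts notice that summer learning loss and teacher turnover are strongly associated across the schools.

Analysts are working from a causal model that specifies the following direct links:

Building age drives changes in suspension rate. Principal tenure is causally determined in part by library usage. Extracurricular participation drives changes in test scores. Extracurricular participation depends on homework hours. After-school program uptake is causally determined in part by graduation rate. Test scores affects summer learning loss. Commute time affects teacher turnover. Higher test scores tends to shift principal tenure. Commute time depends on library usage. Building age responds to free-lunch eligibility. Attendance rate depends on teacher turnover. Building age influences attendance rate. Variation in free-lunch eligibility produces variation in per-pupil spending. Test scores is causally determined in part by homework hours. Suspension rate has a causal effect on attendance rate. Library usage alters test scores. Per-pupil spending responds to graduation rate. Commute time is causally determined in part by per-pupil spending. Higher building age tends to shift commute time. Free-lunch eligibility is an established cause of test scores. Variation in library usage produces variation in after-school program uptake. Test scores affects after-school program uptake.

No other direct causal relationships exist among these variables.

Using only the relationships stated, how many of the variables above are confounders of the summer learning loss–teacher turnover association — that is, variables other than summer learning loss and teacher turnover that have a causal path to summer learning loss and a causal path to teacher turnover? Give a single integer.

2

The common causes are: free-lunch eligibility (to summer learning loss via free-lunch eligibility → test scores → summer learning loss; to teacher turnover via free-lunch eligibility → building age → commute time → teacher turnover); library usage (to summer learning loss via library usage → test scores → summer learning loss; to teacher turnover via library usage → commute time → teacher turnover).
Every other variable lacks a causal path to at least one of summer learning loss and teacher turnover.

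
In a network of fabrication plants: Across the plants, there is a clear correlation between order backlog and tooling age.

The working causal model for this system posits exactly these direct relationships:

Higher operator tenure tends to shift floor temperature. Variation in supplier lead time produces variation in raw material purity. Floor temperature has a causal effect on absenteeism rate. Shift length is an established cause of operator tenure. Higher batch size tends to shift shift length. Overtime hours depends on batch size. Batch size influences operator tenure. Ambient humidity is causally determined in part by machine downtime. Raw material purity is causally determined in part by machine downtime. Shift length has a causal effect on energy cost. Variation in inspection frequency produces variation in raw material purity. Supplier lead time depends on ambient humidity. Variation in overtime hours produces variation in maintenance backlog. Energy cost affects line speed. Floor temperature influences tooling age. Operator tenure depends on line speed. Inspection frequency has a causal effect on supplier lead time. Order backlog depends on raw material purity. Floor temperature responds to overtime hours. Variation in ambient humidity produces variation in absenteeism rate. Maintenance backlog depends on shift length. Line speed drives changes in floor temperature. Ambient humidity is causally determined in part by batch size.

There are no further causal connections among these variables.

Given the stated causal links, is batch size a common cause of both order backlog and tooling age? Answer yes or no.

yes

Batch size has a causal path to order backlog (batch size → ambient humidity → supplier lead time → raw material purity → order backlog) and to tooling age (batch size → overtime hours → floor temperature → tooling age), so it is a common cause of both — a confounder.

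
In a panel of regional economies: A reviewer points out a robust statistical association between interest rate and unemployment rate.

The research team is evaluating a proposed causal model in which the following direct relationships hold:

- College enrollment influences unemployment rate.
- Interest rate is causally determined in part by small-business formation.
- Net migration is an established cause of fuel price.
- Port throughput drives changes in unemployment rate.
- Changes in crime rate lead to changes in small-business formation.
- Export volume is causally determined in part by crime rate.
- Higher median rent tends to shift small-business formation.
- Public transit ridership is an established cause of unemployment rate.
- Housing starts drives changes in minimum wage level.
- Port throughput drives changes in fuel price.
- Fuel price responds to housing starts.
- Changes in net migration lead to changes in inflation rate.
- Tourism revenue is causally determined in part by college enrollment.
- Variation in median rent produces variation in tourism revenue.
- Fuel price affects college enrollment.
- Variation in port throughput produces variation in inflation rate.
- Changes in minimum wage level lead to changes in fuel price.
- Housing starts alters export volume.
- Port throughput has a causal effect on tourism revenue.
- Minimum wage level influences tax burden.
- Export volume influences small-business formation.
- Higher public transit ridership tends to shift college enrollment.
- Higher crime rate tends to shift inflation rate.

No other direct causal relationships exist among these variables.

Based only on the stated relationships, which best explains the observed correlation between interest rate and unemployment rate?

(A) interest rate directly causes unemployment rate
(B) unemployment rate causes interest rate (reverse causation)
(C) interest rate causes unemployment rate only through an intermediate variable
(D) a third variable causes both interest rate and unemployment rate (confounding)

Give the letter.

Housing starts causes interest rate (housing starts → export volume → small-business formation → interest rate) and unemployment rate (housing starts → fuel price → college enrollment → unemployment rate) — a common cause creating the correlation.
There is no stated path from interest rate to unemployment rate or from unemployment rate to interest rate, so neither direct nor reverse causation applies.

D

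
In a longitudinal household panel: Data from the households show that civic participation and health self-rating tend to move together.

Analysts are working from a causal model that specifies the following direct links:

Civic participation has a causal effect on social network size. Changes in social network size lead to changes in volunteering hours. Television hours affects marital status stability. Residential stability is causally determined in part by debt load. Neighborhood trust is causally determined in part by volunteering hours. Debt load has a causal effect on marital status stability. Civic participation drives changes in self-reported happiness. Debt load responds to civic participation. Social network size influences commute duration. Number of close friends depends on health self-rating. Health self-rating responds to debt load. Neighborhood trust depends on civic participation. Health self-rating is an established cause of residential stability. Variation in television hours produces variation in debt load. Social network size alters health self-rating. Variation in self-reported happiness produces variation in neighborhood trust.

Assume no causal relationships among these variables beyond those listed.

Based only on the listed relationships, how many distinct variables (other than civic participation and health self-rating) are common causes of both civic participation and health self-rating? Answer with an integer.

No listed variable has a causal path to both civic participation and health self-rating, so there are no common causes.

0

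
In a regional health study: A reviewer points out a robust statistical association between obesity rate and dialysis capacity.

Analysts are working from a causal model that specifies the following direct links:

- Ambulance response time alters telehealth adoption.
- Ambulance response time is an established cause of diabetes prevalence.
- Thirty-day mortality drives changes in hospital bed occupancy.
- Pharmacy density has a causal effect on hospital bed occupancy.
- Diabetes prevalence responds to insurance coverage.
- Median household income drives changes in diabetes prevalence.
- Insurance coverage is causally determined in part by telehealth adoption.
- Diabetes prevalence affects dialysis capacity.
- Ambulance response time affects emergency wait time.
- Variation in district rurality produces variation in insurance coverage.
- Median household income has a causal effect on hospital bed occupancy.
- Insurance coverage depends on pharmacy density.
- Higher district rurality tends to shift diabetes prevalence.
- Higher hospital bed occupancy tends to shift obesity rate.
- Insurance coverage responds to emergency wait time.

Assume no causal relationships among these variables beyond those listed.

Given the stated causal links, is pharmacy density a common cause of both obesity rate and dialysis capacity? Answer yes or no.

Pharmacy density has a causal path to obesity rate (pharmacy density → hospital bed occupancy → obesity rate) and to dialysis capacity (pharmacy density → insurance coverage → diabetes prevalence → dialysis capacity), so it is a common cause of both — a confounder.

yes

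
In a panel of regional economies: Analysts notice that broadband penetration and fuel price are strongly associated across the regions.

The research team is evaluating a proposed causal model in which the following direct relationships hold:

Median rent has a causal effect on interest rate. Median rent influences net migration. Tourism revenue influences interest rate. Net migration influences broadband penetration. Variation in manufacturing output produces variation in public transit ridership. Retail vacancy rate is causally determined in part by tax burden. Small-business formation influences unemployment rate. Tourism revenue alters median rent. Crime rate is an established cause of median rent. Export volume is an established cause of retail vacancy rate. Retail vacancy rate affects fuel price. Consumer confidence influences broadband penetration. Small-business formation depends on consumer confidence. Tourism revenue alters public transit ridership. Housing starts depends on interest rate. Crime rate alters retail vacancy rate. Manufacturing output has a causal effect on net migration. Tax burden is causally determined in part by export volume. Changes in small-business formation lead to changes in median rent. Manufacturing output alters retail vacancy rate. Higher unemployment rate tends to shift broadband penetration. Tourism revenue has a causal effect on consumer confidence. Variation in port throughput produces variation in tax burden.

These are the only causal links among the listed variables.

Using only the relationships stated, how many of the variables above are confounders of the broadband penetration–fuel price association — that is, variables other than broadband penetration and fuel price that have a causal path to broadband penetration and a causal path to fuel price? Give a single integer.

2

The common causes are: crime rate (to broadband penetration via crime rate → median rent → net migration → broadband penetration; to fuel price via crime rate → retail vacancy rate → fuel price); manufacturing output (to broadband penetration via manufacturing output → net migration → broadband penetration; to fuel price via manufacturing output → retail vacancy rate → fuel price).
Every other variable lacks a causal path to at least one of broadband penetration and fuel price.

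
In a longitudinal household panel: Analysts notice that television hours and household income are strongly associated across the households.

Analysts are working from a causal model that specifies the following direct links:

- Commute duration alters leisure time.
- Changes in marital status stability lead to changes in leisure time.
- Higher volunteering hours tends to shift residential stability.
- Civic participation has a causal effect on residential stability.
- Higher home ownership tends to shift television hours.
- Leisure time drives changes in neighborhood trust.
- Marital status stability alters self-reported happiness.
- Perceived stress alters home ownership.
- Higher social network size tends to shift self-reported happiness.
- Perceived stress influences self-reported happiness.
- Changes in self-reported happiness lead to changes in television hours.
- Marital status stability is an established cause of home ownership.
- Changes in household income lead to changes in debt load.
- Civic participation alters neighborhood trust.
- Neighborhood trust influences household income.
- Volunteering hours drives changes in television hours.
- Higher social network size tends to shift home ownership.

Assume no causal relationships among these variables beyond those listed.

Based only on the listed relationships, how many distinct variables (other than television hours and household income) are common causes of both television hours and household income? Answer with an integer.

1

The common causes are: marital status stability (to television hours via marital status stability → home ownership → television hours; to household income via marital status stability → leisure time → neighborhood trust → household income).
Every other variable lacks a causal path to at least one of television hours and household income.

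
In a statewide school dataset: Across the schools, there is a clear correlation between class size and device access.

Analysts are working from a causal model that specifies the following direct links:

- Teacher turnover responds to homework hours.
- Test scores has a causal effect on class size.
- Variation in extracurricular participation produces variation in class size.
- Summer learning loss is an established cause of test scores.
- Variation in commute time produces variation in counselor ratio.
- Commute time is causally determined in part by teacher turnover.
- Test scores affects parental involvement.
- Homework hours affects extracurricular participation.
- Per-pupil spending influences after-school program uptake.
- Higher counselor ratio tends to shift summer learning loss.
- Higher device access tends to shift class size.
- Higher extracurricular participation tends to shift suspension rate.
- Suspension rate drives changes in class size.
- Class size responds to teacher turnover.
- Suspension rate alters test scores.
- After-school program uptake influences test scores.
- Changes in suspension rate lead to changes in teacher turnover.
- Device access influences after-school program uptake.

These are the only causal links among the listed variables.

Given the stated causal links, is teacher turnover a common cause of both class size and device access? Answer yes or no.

Teacher turnover has no stated causal path to device access. A confounder must cause both variables, so teacher turnover does not qualify.

no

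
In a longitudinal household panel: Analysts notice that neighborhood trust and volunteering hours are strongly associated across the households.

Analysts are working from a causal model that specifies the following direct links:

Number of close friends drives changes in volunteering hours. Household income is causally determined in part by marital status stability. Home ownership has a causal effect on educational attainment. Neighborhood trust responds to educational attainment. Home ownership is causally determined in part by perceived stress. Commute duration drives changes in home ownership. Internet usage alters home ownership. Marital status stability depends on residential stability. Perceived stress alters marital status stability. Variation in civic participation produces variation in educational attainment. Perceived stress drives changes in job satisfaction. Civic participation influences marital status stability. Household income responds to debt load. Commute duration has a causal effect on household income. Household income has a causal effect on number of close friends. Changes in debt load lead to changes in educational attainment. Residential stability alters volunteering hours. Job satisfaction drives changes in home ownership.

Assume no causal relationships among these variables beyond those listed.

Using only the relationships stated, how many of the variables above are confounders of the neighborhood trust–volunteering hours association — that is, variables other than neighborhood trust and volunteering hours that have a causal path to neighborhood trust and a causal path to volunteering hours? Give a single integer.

The common causes are: civic participation (to neighborhood trust via civic participation → educational attainment → neighborhood trust; to volunteering hours via civic participation → marital status stability → household income → number of close friends → volunteering hours); commute duration (to neighborhood trust via commute duration → home ownership → educational attainment → neighborhood trust; to volunteering hours via commute duration → household income → number of close friends → volunteering hours); debt load (to neighborhood trust via debt load → educational attainment → neighborhood trust; to volunteering hours via debt load → household income → number of close friends → volunteering hours); perceived stress (to neighborhood trust via perceived stress → home ownership → educational attainment → neighborhood trust; to volunteering hours via perceived stress → marital status stability → household income → number of close friends → volunteering hours).
Every other variable lacks a causal path to at least one of neighborhood trust and volunteering hours.

4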